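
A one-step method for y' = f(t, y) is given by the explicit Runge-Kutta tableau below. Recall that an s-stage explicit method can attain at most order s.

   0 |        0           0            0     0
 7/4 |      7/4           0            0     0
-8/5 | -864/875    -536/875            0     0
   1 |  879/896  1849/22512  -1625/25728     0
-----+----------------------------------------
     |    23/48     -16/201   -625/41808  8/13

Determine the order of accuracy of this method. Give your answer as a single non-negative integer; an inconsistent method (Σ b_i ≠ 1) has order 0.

b = (23/48, -16/201, -625/41808, 8/13)
c = (0, 7/4, -8/5, 1)
Ac = (0, 0, -134/125, 47/192)
Σ b_i: 23/48·1 + (-16/201)·1 + (-625/41808)·1 + 8/13·1 = 1 ✓
b·c: (-16/201)·7/4 + (-625/41808)·(-8/5) + 8/13·1 = 1/2 ✓
b·c²: (-16/201)·49/16 + (-625/41808)·64/25 + 8/13·1 = 1/3 ✓
b·Ac: (-625/41808)·(-134/125) + 8/13·47/192 = 1/6 ✓
b·c³: (-16/201)·343/64 + (-625/41808)·(-512/125) + 8/13·1 = 1/4 ✓
b·(c∘Ac): (-625/41808)·1072/625 + 8/13·47/192 = 1/8 ✓
b·Ac²: (-625/41808)·(-469/250) + 8/13·23/256 = 1/12 ✓
b·A²c: 8/13·13/192 = 1/24 ✓; 4 stages ⇒ order 4.

4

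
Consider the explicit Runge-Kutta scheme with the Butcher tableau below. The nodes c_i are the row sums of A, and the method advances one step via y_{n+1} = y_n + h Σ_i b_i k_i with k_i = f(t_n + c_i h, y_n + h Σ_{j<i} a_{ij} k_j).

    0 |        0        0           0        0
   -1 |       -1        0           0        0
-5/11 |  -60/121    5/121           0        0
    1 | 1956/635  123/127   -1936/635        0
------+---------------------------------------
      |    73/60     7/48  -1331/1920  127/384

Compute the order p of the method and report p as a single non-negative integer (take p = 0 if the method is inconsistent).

4

b = (73/60, 7/48, -1331/1920, 127/384)
c = (0, -1, -5/11, 1)
Ac = (0, 0, -5/121, 53/127)
Σ b_i: 73/60·1 + 7/48·1 + (-1331/1920)·1 + 127/384·1 = 1 ✓
b·c: 7/48·(-1) + (-1331/1920)·(-5/11) + 127/384·1 = 1/2 ✓
b·c²: 7/48·1 + (-1331/1920)·25/121 + 127/384·1 = 1/3 ✓
b·Ac: (-1331/1920)·(-5/121) + 127/384·53/127 = 1/6 ✓
b·c³: 7/48·(-1) + (-1331/1920)·(-125/1331) + 127/384·1 = 1/4 ✓
b·(c∘Ac): (-1331/1920)·25/1331 + 127/384·53/127 = 1/8 ✓
b·Ac²: (-1331/1920)·5/121 + 127/384·43/127 = 1/12 ✓
b·A²c: 127/384·16/127 = 1/24 ✓; 4 stages ⇒ order 4.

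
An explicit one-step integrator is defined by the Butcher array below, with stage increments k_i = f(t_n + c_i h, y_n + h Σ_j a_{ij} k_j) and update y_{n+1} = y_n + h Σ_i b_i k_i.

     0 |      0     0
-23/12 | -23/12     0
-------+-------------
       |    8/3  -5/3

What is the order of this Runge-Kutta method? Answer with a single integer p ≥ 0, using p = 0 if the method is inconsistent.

b = (8/3, -5/3)
c = (0, -23/12)
Σ b_i: 8/3·1 + (-5/3)·1 = 1 ✓
b·c: (-5/3)·(-23/12) = 115/36 ≠ 1/2 ⇒ order 1.

1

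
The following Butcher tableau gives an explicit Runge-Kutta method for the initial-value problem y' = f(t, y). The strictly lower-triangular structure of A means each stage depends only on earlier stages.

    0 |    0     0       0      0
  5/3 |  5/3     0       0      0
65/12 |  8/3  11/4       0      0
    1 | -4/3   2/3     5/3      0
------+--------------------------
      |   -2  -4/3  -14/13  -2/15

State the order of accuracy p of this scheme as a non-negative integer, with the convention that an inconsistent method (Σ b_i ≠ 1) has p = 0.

b = (-2, -4/3, -14/13, -2/15)
c = (0, 5/3, 65/12, 1)
Ac = (0, 0, 55/12, 365/36)
Σ b_i: (-2)·1 + (-4/3)·1 + (-14/13)·1 + (-2/15)·1 = -886/195 ≠ 1 ⇒ order 0.

0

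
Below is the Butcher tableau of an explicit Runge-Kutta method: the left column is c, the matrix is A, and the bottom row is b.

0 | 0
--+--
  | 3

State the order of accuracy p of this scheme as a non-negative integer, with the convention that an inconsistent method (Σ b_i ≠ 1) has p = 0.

b = (3)
c = (0)
Σ b_i: 3·1 = 3 ≠ 1 ⇒ order 0.

0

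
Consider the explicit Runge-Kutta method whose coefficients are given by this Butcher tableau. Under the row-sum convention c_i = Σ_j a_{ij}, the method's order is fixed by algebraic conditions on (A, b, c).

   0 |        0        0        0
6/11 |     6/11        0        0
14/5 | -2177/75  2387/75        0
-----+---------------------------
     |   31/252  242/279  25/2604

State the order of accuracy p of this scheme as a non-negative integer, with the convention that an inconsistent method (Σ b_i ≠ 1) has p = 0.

b = (31/252, 242/279, 25/2604)
c = (0, 6/11, 14/5)
Ac = (0, 0, 434/25)
Σ b_i: 31/252·1 + 242/279·1 + 25/2604·1 = 1 ✓
b·c: 242/279·6/11 + 25/2604·14/5 = 1/2 ✓
b·c²: 242/279·36/121 + 25/2604·196/25 = 1/3 ✓
b·Ac: 25/2604·434/25 = 1/6 ✓; 3 stages ⇒ order 3.

3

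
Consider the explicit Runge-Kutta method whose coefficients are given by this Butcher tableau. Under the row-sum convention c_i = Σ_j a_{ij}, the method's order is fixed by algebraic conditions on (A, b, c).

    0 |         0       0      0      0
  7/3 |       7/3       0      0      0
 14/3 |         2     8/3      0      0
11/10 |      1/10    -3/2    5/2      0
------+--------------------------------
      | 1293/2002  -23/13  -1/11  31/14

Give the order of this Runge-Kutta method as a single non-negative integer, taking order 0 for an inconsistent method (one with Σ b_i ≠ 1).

1

b = (1293/2002, -23/13, -1/11, 31/14)
c = (0, 7/3, 14/3, 11/10)
Ac = (0, 0, 56/9, 49/6)
Σ b_i: 1293/2002·1 + (-23/13)·1 + (-1/11)·1 + 31/14·1 = 1 ✓
b·c: (-23/13)·7/3 + (-1/11)·14/3 + 31/14·11/10 = -42377/20020 ≠ 1/2 ⇒ order 1.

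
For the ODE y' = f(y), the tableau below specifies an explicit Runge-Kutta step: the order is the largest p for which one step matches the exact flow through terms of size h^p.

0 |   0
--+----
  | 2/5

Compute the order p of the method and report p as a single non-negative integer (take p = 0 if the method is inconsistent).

0

b = (2/5)
c = (0)
Σ b_i: 2/5·1 = 2/5 ≠ 1 ⇒ order 0.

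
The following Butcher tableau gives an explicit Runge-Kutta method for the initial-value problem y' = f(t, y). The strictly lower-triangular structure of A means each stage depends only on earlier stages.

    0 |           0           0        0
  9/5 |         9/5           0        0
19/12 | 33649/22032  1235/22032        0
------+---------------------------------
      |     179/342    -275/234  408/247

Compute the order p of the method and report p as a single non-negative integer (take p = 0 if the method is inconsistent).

b = (179/342, -275/234, 408/247)
c = (0, 9/5, 19/12)
Ac = (0, 0, 247/2448)
Σ b_i: 179/342·1 + (-275/234)·1 + 408/247·1 = 1 ✓
b·c: (-275/234)·9/5 + 408/247·19/12 = 1/2 ✓
b·c²: (-275/234)·81/25 + 408/247·361/144 = 1/3 ✓
b·Ac: 408/247·247/2448 = 1/6 ✓; 3 stages ⇒ order 3.

3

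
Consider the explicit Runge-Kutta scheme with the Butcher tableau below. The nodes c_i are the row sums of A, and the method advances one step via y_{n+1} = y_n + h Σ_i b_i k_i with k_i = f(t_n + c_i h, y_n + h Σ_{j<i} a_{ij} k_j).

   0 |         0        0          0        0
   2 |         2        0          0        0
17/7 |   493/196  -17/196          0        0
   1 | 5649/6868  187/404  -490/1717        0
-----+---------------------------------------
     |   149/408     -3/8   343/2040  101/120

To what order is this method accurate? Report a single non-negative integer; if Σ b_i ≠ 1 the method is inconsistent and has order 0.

4

b = (149/408, -3/8, 343/2040, 101/120)
c = (0, 2, 17/7, 1)
Ac = (0, 0, -17/98, 47/202)
Σ b_i: 149/408·1 + (-3/8)·1 + 343/2040·1 + 101/120·1 = 1 ✓
b·c: (-3/8)·2 + 343/2040·17/7 + 101/120·1 = 1/2 ✓
b·c²: (-3/8)·4 + 343/2040·289/49 + 101/120·1 = 1/3 ✓
b·Ac: 343/2040·(-17/98) + 101/120·47/202 = 1/6 ✓
b·c³: (-3/8)·8 + 343/2040·4913/343 + 101/120·1 = 1/4 ✓
b·(c∘Ac): 343/2040·(-289/686) + 101/120·47/202 = 1/8 ✓
b·Ac²: 343/2040·(-17/49) + 101/120·17/101 = 1/12 ✓
b·A²c: 101/120·5/101 = 1/24 ✓; 4 stages ⇒ order 4.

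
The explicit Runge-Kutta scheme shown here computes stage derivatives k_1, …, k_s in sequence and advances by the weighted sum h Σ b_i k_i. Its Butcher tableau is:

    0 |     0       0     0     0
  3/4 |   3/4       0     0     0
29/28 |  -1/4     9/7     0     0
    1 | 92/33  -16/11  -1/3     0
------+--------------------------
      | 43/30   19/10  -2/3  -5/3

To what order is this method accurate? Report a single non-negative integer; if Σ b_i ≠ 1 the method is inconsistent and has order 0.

b = (43/30, 19/10, -2/3, -5/3)
c = (0, 3/4, 29/28, 1)
Ac = (0, 0, 27/28, -1327/924)
Σ b_i: 43/30·1 + 19/10·1 + (-2/3)·1 + (-5/3)·1 = 1 ✓
b·c: 19/10·3/4 + (-2/3)·29/28 + (-5/3)·1 = -261/280 ≠ 1/2 ⇒ order 1.

1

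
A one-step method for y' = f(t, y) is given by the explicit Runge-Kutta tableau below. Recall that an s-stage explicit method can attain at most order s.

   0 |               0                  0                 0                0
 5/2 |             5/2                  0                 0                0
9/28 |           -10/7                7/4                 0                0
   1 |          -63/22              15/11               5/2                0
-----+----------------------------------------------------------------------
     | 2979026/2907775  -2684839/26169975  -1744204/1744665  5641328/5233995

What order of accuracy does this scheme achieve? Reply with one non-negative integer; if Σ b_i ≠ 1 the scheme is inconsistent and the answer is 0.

3

b = (2979026/2907775, -2684839/26169975, -1744204/1744665, 5641328/5233995)
c = (0, 5/2, 9/28, 1)
Ac = (0, 0, 35/8, 2595/616)
Σ b_i: 2979026/2907775·1 + (-2684839/26169975)·1 + (-1744204/1744665)·1 + 5641328/5233995·1 = 1 ✓
b·c: (-2684839/26169975)·5/2 + (-1744204/1744665)·9/28 + 5641328/5233995·1 = 1/2 ✓
b·c²: (-2684839/26169975)·25/4 + (-1744204/1744665)·81/784 + 5641328/5233995·1 = 1/3 ✓
b·Ac: (-1744204/1744665)·35/8 + 5641328/5233995·2595/616 = 1/6 ✓
b·c³: (-2684839/26169975)·125/8 + (-1744204/1744665)·729/21952 + 5641328/5233995·1 = -109109009/195402480 ≠ 1/4 ⇒ order 3.
b·(c∘Ac): (-1744204/1744665)·45/32 + 5641328/5233995·2595/616 = 8750213/2791464 ≠ 1/8
b·Ac²: (-1744204/1744665)·175/16 + 5641328/5233995·151455/17248 = -14364169/9770124 ≠ 1/12
b·A²c: 5641328/5233995·175/16 = 12340405/1046799 ≠ 1/24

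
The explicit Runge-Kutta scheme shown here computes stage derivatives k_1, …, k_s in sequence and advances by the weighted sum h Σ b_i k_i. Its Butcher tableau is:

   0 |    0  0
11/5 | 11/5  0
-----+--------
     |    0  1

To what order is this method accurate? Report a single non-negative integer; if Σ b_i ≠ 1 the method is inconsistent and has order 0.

1

b = (0, 1)
c = (0, 11/5)
Σ b_i: 1·1 = 1 ✓
b·c: 1·11/5 = 11/5 ≠ 1/2 ⇒ order 1.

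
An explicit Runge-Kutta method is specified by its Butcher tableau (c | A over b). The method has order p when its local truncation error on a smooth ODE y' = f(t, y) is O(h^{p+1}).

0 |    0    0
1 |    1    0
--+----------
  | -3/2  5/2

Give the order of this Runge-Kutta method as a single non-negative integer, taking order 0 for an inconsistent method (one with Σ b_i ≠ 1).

1

b = (-3/2, 5/2)
c = (0, 1)
Σ b_i: (-3/2)·1 + 5/2·1 = 1 ✓
b·c: 5/2·1 = 5/2 ≠ 1/2 ⇒ order 1.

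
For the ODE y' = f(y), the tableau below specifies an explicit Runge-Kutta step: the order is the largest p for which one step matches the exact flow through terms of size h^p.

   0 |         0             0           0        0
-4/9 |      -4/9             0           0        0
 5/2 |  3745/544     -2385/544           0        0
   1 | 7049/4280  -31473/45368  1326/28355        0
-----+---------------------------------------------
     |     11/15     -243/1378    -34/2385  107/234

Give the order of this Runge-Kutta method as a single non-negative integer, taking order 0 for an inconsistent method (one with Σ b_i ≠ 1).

b = (11/15, -243/1378, -34/2385, 107/234)
c = (0, -4/9, 5/2, 1)
Ac = (0, 0, 265/136, 91/214)
Σ b_i: 11/15·1 + (-243/1378)·1 + (-34/2385)·1 + 107/234·1 = 1 ✓
b·c: (-243/1378)·(-4/9) + (-34/2385)·5/2 + 107/234·1 = 1/2 ✓
b·c²: (-243/1378)·16/81 + (-34/2385)·25/4 + 107/234·1 = 1/3 ✓
b·Ac: (-34/2385)·265/136 + 107/234·91/214 = 1/6 ✓
b·c³: (-243/1378)·(-64/729) + (-34/2385)·125/8 + 107/234·1 = 1/4 ✓
b·(c∘Ac): (-34/2385)·1325/272 + 107/234·91/214 = 1/8 ✓
b·Ac²: (-34/2385)·(-265/306) + 107/234·299/1926 = 1/12 ✓
b·A²c: 107/234·39/428 = 1/24 ✓; 4 stages ⇒ order 4.

4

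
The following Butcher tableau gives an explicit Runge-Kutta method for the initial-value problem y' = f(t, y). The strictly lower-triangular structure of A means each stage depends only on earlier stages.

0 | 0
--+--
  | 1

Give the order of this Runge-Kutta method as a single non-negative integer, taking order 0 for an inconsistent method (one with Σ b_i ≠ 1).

1

b = (1)
c = (0)
Σ b_i: 1·1 = 1 ✓; 1 stage ⇒ order 1.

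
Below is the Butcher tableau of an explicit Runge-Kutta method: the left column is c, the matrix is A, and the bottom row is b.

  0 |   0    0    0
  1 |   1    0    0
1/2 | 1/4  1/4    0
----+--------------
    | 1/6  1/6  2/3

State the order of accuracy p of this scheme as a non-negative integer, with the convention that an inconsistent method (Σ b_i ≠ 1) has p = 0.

3

b = (1/6, 1/6, 2/3)
c = (0, 1, 1/2)
Ac = (0, 0, 1/4)
Σ b_i: 1/6·1 + 1/6·1 + 2/3·1 = 1 ✓
b·c: 1/6·1 + 2/3·1/2 = 1/2 ✓
b·c²: 1/6·1 + 2/3·1/4 = 1/3 ✓
b·Ac: 2/3·1/4 = 1/6 ✓; 3 stages ⇒ order 3.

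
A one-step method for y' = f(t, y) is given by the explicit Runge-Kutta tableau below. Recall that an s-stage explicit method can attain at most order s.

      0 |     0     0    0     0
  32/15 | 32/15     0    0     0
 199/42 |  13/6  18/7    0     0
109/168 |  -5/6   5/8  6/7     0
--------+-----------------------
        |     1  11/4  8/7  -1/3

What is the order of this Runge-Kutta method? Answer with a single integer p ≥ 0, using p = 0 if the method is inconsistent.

0

b = (1, 11/4, 8/7, -1/3)
c = (0, 32/15, 199/42, 109/168)
Ac = (0, 0, 192/35, 793/147)
Σ b_i: 1·1 + 11/4·1 + 8/7·1 + (-1/3)·1 = 383/84 ≠ 1 ⇒ order 0.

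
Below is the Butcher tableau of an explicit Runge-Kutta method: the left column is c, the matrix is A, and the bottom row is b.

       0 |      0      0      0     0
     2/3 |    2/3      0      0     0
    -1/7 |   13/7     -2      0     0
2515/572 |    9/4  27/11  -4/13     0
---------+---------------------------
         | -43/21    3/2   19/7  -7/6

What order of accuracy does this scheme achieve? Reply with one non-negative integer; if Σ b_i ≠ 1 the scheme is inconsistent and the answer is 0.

b = (-43/21, 3/2, 19/7, -7/6)
c = (0, 2/3, -1/7, 2515/572)
Ac = (0, 0, -4/3, 1682/1001)
Σ b_i: (-43/21)·1 + 3/2·1 + 19/7·1 + (-7/6)·1 = 1 ✓
b·c: 3/2·2/3 + 19/7·(-1/7) + (-7/6)·2515/572 = -759685/168168 ≠ 1/2 ⇒ order 1.

1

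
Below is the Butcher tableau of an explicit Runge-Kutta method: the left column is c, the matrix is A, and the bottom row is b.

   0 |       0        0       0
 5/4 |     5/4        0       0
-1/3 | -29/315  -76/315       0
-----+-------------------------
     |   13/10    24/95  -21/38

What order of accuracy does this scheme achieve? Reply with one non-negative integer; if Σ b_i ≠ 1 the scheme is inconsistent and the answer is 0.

b = (13/10, 24/95, -21/38)
c = (0, 5/4, -1/3)
Ac = (0, 0, -19/63)
Σ b_i: 13/10·1 + 24/95·1 + (-21/38)·1 = 1 ✓
b·c: 24/95·5/4 + (-21/38)·(-1/3) = 1/2 ✓
b·c²: 24/95·25/16 + (-21/38)·1/9 = 1/3 ✓
b·Ac: (-21/38)·(-19/63) = 1/6 ✓; 3 stages ⇒ order 3.

3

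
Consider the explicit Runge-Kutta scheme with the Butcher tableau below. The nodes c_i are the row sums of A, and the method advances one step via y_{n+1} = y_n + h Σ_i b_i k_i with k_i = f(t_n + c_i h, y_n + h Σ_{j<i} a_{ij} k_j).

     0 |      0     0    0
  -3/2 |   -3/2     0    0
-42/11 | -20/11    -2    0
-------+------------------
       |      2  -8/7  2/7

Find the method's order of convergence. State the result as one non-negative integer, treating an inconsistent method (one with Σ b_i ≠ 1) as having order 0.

0

b = (2, -8/7, 2/7)
c = (0, -3/2, -42/11)
Ac = (0, 0, 3)
Σ b_i: 2·1 + (-8/7)·1 + 2/7·1 = 8/7 ≠ 1 ⇒ order 0.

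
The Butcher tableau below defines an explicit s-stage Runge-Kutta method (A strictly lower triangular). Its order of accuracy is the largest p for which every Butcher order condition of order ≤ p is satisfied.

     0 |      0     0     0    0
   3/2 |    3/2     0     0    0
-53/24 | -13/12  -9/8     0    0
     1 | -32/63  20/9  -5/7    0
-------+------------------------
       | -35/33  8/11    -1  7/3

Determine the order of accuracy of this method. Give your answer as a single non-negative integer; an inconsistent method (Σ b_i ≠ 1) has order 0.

b = (-35/33, 8/11, -1, 7/3)
c = (0, 3/2, -53/24, 1)
Ac = (0, 0, -27/16, 275/56)
Σ b_i: (-35/33)·1 + 8/11·1 + (-1)·1 + 7/3·1 = 1 ✓
b·c: 8/11·3/2 + (-1)·(-53/24) + 7/3·1 = 1487/264 ≠ 1/2 ⇒ order 1.

1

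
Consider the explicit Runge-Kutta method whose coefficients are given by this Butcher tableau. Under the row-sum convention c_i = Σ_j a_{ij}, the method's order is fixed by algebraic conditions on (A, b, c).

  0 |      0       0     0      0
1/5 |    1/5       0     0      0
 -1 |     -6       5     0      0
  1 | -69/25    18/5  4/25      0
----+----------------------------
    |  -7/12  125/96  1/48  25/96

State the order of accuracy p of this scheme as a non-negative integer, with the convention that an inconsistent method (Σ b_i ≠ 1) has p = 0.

4

b = (-7/12, 125/96, 1/48, 25/96)
c = (0, 1/5, -1, 1)
Ac = (0, 0, 1, 14/25)
Σ b_i: (-7/12)·1 + 125/96·1 + 1/48·1 + 25/96·1 = 1 ✓
b·c: 125/96·1/5 + 1/48·(-1) + 25/96·1 = 1/2 ✓
b·c²: 125/96·1/25 + 1/48·1 + 25/96·1 = 1/3 ✓
b·Ac: 1/48·1 + 25/96·14/25 = 1/6 ✓
b·c³: 125/96·1/125 + 1/48·(-1) + 25/96·1 = 1/4 ✓
b·(c∘Ac): 1/48·(-1) + 25/96·14/25 = 1/8 ✓
b·Ac²: 1/48·1/5 + 25/96·38/125 = 1/12 ✓
b·A²c: 25/96·4/25 = 1/24 ✓; 4 stages ⇒ order 4.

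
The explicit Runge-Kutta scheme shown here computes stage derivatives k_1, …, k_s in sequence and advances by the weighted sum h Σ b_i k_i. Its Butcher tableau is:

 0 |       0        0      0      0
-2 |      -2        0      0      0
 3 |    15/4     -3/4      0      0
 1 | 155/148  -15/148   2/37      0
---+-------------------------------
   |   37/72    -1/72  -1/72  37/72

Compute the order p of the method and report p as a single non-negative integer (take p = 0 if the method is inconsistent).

4

b = (37/72, -1/72, -1/72, 37/72)
c = (0, -2, 3, 1)
Ac = (0, 0, 3/2, 27/74)
Σ b_i: 37/72·1 + (-1/72)·1 + (-1/72)·1 + 37/72·1 = 1 ✓
b·c: (-1/72)·(-2) + (-1/72)·3 + 37/72·1 = 1/2 ✓
b·c²: (-1/72)·4 + (-1/72)·9 + 37/72·1 = 1/3 ✓
b·Ac: (-1/72)·3/2 + 37/72·27/74 = 1/6 ✓
b·c³: (-1/72)·(-8) + (-1/72)·27 + 37/72·1 = 1/4 ✓
b·(c∘Ac): (-1/72)·9/2 + 37/72·27/74 = 1/8 ✓
b·Ac²: (-1/72)·(-3) + 37/72·3/37 = 1/12 ✓
b·A²c: 37/72·3/37 = 1/24 ✓; 4 stages ⇒ order 4.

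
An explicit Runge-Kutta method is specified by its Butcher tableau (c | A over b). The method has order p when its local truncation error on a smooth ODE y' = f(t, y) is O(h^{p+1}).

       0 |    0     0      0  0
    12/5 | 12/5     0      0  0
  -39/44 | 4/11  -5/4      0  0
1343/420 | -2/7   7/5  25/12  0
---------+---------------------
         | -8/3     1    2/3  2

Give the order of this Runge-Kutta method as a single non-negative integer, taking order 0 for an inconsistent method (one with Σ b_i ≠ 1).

1

b = (-8/3, 1, 2/3, 2)
c = (0, 12/5, -39/44, 1343/420)
Ac = (0, 0, -3, 6659/4400)
Σ b_i: (-8/3)·1 + 1·1 + 2/3·1 + 2·1 = 1 ✓
b·c: 1·12/5 + 2/3·(-39/44) + 2·1343/420 = 9476/1155 ≠ 1/2 ⇒ order 1.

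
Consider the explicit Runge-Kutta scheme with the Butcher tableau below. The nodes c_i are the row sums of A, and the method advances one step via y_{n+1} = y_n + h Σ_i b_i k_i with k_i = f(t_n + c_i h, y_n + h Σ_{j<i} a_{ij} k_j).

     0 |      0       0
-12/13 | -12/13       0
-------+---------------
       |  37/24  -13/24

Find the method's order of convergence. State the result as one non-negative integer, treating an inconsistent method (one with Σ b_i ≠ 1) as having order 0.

b = (37/24, -13/24)
c = (0, -12/13)
Σ b_i: 37/24·1 + (-13/24)·1 = 1 ✓
b·c: (-13/24)·(-12/13) = 1/2 ✓; 2 stages ⇒ order 2.

2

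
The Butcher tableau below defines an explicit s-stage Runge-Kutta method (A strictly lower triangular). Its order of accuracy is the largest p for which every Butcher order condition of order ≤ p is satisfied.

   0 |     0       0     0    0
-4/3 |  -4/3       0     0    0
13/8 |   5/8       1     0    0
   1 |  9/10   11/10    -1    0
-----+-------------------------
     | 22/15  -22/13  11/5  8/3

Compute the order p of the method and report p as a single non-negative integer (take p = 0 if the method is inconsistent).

b = (22/15, -22/13, 11/5, 8/3)
c = (0, -4/3, 13/8, 1)
Ac = (0, 0, -4/3, -371/120)
Σ b_i: 22/15·1 + (-22/13)·1 + 11/5·1 + 8/3·1 = 181/39 ≠ 1 ⇒ order 0.

0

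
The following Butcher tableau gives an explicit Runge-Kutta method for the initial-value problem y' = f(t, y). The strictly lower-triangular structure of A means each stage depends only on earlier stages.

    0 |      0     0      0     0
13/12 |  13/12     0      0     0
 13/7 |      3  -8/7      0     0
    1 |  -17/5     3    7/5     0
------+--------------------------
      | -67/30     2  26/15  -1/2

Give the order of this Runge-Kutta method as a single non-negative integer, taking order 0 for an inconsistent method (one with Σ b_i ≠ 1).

b = (-67/30, 2, 26/15, -1/2)
c = (0, 13/12, 13/7, 1)
Ac = (0, 0, -26/21, 117/20)
Σ b_i: (-67/30)·1 + 2·1 + 26/15·1 + (-1/2)·1 = 1 ✓
b·c: 2·13/12 + 26/15·13/7 + (-1/2)·1 = 171/35 ≠ 1/2 ⇒ order 1.

1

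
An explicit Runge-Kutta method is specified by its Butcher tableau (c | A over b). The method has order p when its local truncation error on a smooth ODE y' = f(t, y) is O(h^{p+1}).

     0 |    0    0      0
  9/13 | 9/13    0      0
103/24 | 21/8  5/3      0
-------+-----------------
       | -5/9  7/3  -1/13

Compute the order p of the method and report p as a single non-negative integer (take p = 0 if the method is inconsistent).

0

b = (-5/9, 7/3, -1/13)
c = (0, 9/13, 103/24)
Ac = (0, 0, 15/13)
Σ b_i: (-5/9)·1 + 7/3·1 + (-1/13)·1 = 199/117 ≠ 1 ⇒ order 0.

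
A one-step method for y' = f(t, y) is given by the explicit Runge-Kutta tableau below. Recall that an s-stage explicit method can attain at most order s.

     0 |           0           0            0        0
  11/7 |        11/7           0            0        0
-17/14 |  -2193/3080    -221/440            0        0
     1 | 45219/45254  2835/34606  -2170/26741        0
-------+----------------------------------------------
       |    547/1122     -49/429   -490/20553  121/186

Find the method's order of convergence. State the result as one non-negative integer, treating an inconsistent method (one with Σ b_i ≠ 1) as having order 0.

4

b = (547/1122, -49/429, -490/20553, 121/186)
c = (0, 11/7, -17/14, 1)
Ac = (0, 0, -221/280, 5/22)
Σ b_i: 547/1122·1 + (-49/429)·1 + (-490/20553)·1 + 121/186·1 = 1 ✓
b·c: (-49/429)·11/7 + (-490/20553)·(-17/14) + 121/186·1 = 1/2 ✓
b·c²: (-49/429)·121/49 + (-490/20553)·289/196 + 121/186·1 = 1/3 ✓
b·Ac: (-490/20553)·(-221/280) + 121/186·5/22 = 1/6 ✓
b·c³: (-49/429)·1331/343 + (-490/20553)·(-4913/2744) + 121/186·1 = 1/4 ✓
b·(c∘Ac): (-490/20553)·3757/3920 + 121/186·5/22 = 1/8 ✓
b·Ac²: (-490/20553)·(-2431/1960) + 121/186·10/121 = 1/12 ✓
b·A²c: 121/186·31/484 = 1/24 ✓; 4 stages ⇒ order 4.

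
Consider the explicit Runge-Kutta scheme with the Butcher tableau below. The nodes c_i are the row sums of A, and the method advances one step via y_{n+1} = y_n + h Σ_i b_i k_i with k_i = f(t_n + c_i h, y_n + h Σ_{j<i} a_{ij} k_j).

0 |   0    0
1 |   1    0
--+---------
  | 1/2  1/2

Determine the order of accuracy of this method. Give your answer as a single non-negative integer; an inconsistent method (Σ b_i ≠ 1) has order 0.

2

b = (1/2, 1/2)
c = (0, 1)
Σ b_i: 1/2·1 + 1/2·1 = 1 ✓
b·c: 1/2·1 = 1/2 ✓; 2 stages ⇒ order 2.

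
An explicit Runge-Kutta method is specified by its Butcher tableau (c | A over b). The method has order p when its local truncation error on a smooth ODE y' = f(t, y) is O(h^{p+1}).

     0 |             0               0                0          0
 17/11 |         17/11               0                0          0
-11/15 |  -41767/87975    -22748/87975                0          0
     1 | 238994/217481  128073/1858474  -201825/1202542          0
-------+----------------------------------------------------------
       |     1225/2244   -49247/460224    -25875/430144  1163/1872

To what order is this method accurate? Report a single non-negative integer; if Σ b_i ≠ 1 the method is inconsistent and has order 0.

b = (1225/2244, -49247/460224, -25875/430144, 1163/1872)
c = (0, 17/11, -11/15, 1)
Ac = (0, 0, -2068/5175, 267/1163)
Σ b_i: 1225/2244·1 + (-49247/460224)·1 + (-25875/430144)·1 + 1163/1872·1 = 1 ✓
b·c: (-49247/460224)·17/11 + (-25875/430144)·(-11/15) + 1163/1872·1 = 1/2 ✓
b·c²: (-49247/460224)·289/121 + (-25875/430144)·121/225 + 1163/1872·1 = 1/3 ✓
b·Ac: (-25875/430144)·(-2068/5175) + 1163/1872·267/1163 = 1/6 ✓
b·c³: (-49247/460224)·4913/1331 + (-25875/430144)·(-1331/3375) + 1163/1872·1 = 1/4 ✓
b·(c∘Ac): (-25875/430144)·22748/77625 + 1163/1872·267/1163 = 1/8 ✓
b·Ac²: (-25875/430144)·(-3196/5175) + 1163/1872·951/12793 = 1/12 ✓
b·A²c: 1163/1872·78/1163 = 1/24 ✓; 4 stages ⇒ order 4.

4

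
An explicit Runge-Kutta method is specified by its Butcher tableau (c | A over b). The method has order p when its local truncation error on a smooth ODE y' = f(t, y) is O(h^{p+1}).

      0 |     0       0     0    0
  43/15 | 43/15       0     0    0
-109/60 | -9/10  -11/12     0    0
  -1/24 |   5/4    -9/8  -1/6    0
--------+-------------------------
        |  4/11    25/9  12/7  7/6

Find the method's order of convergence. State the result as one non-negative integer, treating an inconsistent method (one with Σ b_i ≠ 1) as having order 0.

b = (4/11, 25/9, 12/7, 7/6)
c = (0, 43/15, -109/60, -1/24)
Ac = (0, 0, -473/180, -263/90)
Σ b_i: 4/11·1 + 25/9·1 + 12/7·1 + 7/6·1 = 8347/1386 ≠ 1 ⇒ order 0.

0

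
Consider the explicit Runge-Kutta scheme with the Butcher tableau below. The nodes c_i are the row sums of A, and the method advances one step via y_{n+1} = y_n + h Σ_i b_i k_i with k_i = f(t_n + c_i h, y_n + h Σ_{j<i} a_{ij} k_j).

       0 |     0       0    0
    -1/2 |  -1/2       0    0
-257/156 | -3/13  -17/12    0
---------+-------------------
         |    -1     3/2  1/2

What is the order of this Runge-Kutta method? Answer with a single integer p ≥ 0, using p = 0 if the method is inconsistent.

1

b = (-1, 3/2, 1/2)
c = (0, -1/2, -257/156)
Ac = (0, 0, 17/24)
Σ b_i: (-1)·1 + 3/2·1 + 1/2·1 = 1 ✓
b·c: 3/2·(-1/2) + 1/2·(-257/156) = -491/312 ≠ 1/2 ⇒ order 1.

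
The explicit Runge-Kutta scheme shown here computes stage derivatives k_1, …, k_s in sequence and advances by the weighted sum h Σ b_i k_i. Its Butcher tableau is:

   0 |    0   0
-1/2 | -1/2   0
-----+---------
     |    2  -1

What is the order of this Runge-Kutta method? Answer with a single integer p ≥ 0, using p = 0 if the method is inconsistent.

2

b = (2, -1)
c = (0, -1/2)
Σ b_i: 2·1 + (-1)·1 = 1 ✓
b·c: (-1)·(-1/2) = 1/2 ✓; 2 stages ⇒ order 2.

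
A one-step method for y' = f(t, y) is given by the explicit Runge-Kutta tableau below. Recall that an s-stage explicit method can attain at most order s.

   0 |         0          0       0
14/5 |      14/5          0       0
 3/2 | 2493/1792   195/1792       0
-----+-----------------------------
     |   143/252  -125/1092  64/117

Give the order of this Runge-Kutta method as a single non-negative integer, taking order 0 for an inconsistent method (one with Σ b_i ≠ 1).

b = (143/252, -125/1092, 64/117)
c = (0, 14/5, 3/2)
Ac = (0, 0, 39/128)
Σ b_i: 143/252·1 + (-125/1092)·1 + 64/117·1 = 1 ✓
b·c: (-125/1092)·14/5 + 64/117·3/2 = 1/2 ✓
b·c²: (-125/1092)·196/25 + 64/117·9/4 = 1/3 ✓
b·Ac: 64/117·39/128 = 1/6 ✓; 3 stages ⇒ order 3.

3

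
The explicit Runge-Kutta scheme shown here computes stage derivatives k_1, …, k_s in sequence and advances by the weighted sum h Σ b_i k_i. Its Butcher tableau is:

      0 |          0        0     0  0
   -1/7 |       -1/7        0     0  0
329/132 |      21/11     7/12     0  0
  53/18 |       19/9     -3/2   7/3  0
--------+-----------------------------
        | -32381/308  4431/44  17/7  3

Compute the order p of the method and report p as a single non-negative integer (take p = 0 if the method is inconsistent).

b = (-32381/308, 4431/44, 17/7, 3)
c = (0, -1/7, 329/132, 53/18)
Ac = (0, 0, -1/12, 16715/2772)
Σ b_i: (-32381/308)·1 + 4431/44·1 + 17/7·1 + 3·1 = 1 ✓
b·c: 4431/44·(-1/7) + 17/7·329/132 + 3·53/18 = 1/2 ✓
b·c²: 4431/44·1/49 + 17/7·108241/17424 + 3·2809/324 = 15789187/365904 ≠ 1/3 ⇒ order 2.
b·Ac: 17/7·(-1/12) + 3·16715/2772 = 4132/231 ≠ 1/6

2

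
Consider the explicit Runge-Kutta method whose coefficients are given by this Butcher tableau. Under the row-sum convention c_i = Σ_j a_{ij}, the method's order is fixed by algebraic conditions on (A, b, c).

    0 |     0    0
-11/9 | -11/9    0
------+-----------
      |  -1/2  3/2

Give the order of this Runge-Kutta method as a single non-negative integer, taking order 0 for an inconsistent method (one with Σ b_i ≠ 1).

b = (-1/2, 3/2)
c = (0, -11/9)
Σ b_i: (-1/2)·1 + 3/2·1 = 1 ✓
b·c: 3/2·(-11/9) = -11/6 ≠ 1/2 ⇒ order 1.

1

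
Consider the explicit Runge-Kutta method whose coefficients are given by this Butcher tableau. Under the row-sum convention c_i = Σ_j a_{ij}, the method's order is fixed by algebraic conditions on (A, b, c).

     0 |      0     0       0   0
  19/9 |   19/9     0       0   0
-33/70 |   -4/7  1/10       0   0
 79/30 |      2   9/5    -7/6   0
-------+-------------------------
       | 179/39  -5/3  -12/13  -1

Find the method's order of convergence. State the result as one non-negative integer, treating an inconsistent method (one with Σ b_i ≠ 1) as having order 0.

b = (179/39, -5/3, -12/13, -1)
c = (0, 19/9, -33/70, 79/30)
Ac = (0, 0, 19/90, 87/20)
Σ b_i: 179/39·1 + (-5/3)·1 + (-12/13)·1 + (-1)·1 = 1 ✓
b·c: (-5/3)·19/9 + (-12/13)·(-33/70) + (-1)·79/30 = -140459/24570 ≠ 1/2 ⇒ order 1.

1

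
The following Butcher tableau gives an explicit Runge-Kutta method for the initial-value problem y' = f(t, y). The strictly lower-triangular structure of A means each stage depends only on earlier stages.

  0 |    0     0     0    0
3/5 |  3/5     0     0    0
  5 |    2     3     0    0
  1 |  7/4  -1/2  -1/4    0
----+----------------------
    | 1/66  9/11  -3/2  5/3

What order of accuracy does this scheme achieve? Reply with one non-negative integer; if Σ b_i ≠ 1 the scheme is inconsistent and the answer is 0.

1

b = (1/66, 9/11, -3/2, 5/3)
c = (0, 3/5, 5, 1)
Ac = (0, 0, 9/5, -31/20)
Σ b_i: 1/66·1 + 9/11·1 + (-3/2)·1 + 5/3·1 = 1 ✓
b·c: 9/11·3/5 + (-3/2)·5 + 5/3·1 = -1763/330 ≠ 1/2 ⇒ order 1.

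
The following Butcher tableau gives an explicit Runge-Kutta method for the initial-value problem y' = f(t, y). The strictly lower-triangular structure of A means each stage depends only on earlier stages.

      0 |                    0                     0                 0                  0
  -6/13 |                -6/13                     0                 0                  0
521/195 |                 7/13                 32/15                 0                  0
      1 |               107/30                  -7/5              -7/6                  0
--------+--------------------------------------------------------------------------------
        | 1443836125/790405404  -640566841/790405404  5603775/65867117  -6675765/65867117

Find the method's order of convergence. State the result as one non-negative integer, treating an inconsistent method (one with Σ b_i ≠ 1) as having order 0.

b = (1443836125/790405404, -640566841/790405404, 5603775/65867117, -6675765/65867117)
c = (0, -6/13, 521/195, 1)
Ac = (0, 0, -64/65, -2891/1170)
Σ b_i: 1443836125/790405404·1 + (-640566841/790405404)·1 + 5603775/65867117·1 + (-6675765/65867117)·1 = 1 ✓
b·c: (-640566841/790405404)·(-6/13) + 5603775/65867117·521/195 + (-6675765/65867117)·1 = 1/2 ✓
b·c²: (-640566841/790405404)·36/169 + 5603775/65867117·271441/38025 + (-6675765/65867117)·1 = 1/3 ✓
b·Ac: 5603775/65867117·(-64/65) + (-6675765/65867117)·(-2891/1170) = 1/6 ✓
b·c³: (-640566841/790405404)·(-216/2197) + 5603775/65867117·141420761/7414875 + (-6675765/65867117)·1 = 801953433394/500919424785 ≠ 1/4 ⇒ order 3.
b·(c∘Ac): 5603775/65867117·(-33344/12675) + (-6675765/65867117)·(-2891/1170) = 1778169845/66789256638 ≠ 1/8
b·Ac²: 5603775/65867117·384/845 + (-6675765/65867117)·(-1968127/228150) = 70357706329/77064526890 ≠ 1/12
b·A²c: (-6675765/65867117)·224/195 = -99691424/856272521 ≠ 1/24

3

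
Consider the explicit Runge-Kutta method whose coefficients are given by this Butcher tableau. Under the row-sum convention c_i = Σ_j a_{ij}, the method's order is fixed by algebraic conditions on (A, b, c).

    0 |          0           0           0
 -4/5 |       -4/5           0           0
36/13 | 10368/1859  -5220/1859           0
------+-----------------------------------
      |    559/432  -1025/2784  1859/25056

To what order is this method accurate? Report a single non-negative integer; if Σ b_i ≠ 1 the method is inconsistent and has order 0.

3

b = (559/432, -1025/2784, 1859/25056)
c = (0, -4/5, 36/13)
Ac = (0, 0, 4176/1859)
Σ b_i: 559/432·1 + (-1025/2784)·1 + 1859/25056·1 = 1 ✓
b·c: (-1025/2784)·(-4/5) + 1859/25056·36/13 = 1/2 ✓
b·c²: (-1025/2784)·16/25 + 1859/25056·1296/169 = 1/3 ✓
b·Ac: 1859/25056·4176/1859 = 1/6 ✓; 3 stages ⇒ order 3.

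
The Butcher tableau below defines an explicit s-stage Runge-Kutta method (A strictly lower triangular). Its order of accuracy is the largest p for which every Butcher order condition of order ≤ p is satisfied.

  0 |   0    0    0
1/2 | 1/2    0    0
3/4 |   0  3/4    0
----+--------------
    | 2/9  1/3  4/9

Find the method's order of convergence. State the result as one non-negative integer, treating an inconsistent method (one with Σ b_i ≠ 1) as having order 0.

b = (2/9, 1/3, 4/9)
c = (0, 1/2, 3/4)
Ac = (0, 0, 3/8)
Σ b_i: 2/9·1 + 1/3·1 + 4/9·1 = 1 ✓
b·c: 1/3·1/2 + 4/9·3/4 = 1/2 ✓
b·c²: 1/3·1/4 + 4/9·9/16 = 1/3 ✓
b·Ac: 4/9·3/8 = 1/6 ✓; 3 stages ⇒ order 3.

3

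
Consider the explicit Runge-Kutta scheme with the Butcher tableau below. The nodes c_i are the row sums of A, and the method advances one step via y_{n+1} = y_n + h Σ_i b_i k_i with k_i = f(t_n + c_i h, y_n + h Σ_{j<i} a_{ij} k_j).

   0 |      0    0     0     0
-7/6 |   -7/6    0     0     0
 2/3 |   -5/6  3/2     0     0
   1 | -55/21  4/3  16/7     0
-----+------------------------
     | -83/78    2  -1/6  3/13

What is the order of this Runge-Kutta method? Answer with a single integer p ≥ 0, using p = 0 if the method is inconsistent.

b = (-83/78, 2, -1/6, 3/13)
c = (0, -7/6, 2/3, 1)
Ac = (0, 0, -7/4, -2/63)
Σ b_i: (-83/78)·1 + 2·1 + (-1/6)·1 + 3/13·1 = 1 ✓
b·c: 2·(-7/6) + (-1/6)·2/3 + 3/13·1 = -259/117 ≠ 1/2 ⇒ order 1.

1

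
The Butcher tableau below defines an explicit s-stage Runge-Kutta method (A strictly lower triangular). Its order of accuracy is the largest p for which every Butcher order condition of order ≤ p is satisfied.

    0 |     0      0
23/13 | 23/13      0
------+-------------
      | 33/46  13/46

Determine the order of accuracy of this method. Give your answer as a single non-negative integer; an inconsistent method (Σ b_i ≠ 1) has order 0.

2

b = (33/46, 13/46)
c = (0, 23/13)
Σ b_i: 33/46·1 + 13/46·1 = 1 ✓
b·c: 13/46·23/13 = 1/2 ✓; 2 stages ⇒ order 2.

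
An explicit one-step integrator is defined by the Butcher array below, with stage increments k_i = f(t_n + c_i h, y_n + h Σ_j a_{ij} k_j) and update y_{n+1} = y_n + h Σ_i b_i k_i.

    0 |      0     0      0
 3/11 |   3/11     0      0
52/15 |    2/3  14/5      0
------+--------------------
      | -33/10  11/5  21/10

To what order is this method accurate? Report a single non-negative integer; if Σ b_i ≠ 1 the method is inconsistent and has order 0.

b = (-33/10, 11/5, 21/10)
c = (0, 3/11, 52/15)
Ac = (0, 0, 42/55)
Σ b_i: (-33/10)·1 + 11/5·1 + 21/10·1 = 1 ✓
b·c: 11/5·3/11 + 21/10·52/15 = 197/25 ≠ 1/2 ⇒ order 1.

1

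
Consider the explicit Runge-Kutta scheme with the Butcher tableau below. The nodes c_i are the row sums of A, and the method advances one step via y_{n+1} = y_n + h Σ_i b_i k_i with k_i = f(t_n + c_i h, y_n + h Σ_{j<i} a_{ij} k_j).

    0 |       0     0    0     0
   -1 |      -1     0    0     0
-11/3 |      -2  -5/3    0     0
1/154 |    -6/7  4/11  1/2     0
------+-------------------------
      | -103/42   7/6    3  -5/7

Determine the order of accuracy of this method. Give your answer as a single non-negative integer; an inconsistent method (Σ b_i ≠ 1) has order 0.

1

b = (-103/42, 7/6, 3, -5/7)
c = (0, -1, -11/3, 1/154)
Ac = (0, 0, 5/3, -145/66)
Σ b_i: (-103/42)·1 + 7/6·1 + 3·1 + (-5/7)·1 = 1 ✓
b·c: 7/6·(-1) + 3·(-11/3) + (-5/7)·1/154 = -19681/1617 ≠ 1/2 ⇒ order 1.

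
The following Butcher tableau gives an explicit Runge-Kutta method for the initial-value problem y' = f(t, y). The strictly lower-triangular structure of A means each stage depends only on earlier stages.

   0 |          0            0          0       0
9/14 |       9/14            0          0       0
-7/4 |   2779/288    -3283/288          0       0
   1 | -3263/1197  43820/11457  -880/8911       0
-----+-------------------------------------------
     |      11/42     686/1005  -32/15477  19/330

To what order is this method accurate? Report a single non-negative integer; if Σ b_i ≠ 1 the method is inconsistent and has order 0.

4

b = (11/42, 686/1005, -32/15477, 19/330)
c = (0, 9/14, -7/4, 1)
Ac = (0, 0, -469/64, 50/19)
Σ b_i: 11/42·1 + 686/1005·1 + (-32/15477)·1 + 19/330·1 = 1 ✓
b·c: 686/1005·9/14 + (-32/15477)·(-7/4) + 19/330·1 = 1/2 ✓
b·c²: 686/1005·81/196 + (-32/15477)·49/16 + 19/330·1 = 1/3 ✓
b·Ac: (-32/15477)·(-469/64) + 19/330·50/19 = 1/6 ✓
b·c³: 686/1005·729/2744 + (-32/15477)·(-343/64) + 19/330·1 = 1/4 ✓
b·(c∘Ac): (-32/15477)·3283/256 + 19/330·50/19 = 1/8 ✓
b·Ac²: (-32/15477)·(-603/128) + 19/330·170/133 = 1/12 ✓
b·A²c: 19/330·55/76 = 1/24 ✓; 4 stages ⇒ order 4.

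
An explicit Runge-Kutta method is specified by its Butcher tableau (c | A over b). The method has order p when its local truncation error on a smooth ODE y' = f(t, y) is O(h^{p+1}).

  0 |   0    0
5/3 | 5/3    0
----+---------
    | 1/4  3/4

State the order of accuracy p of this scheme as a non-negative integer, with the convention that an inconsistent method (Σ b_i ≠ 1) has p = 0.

1

b = (1/4, 3/4)
c = (0, 5/3)
Σ b_i: 1/4·1 + 3/4·1 = 1 ✓
b·c: 3/4·5/3 = 5/4 ≠ 1/2 ⇒ order 1.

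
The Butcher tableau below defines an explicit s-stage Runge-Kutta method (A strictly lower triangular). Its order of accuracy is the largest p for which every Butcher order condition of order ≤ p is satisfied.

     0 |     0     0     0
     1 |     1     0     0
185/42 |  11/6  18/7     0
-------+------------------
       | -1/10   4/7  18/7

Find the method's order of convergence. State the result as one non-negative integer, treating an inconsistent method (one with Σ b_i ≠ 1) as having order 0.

b = (-1/10, 4/7, 18/7)
c = (0, 1, 185/42)
Ac = (0, 0, 18/7)
Σ b_i: (-1/10)·1 + 4/7·1 + 18/7·1 = 213/70 ≠ 1 ⇒ order 0.

0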